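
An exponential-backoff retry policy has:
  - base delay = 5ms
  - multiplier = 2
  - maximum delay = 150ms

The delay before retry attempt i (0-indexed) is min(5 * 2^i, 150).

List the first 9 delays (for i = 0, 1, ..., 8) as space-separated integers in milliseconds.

Computing each delay:
  i=0: min(5*2^0, 150) = 5
  i=1: min(5*2^1, 150) = 10
  i=2: min(5*2^2, 150) = 20
  i=3: min(5*2^3, 150) = 40
  i=4: min(5*2^4, 150) = 80
  i=5: min(5*2^5, 150) = 150
  i=6: min(5*2^6, 150) = 150
  i=7: min(5*2^7, 150) = 150
  i=8: min(5*2^8, 150) = 150

Answer: 5 10 20 40 80 150 150 150 150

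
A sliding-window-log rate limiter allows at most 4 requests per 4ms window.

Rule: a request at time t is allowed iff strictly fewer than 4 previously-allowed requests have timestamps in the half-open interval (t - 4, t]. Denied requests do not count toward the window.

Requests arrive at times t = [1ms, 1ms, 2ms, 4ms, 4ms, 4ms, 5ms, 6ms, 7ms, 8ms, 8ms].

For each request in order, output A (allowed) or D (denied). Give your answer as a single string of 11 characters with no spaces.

Answer: AAAADDAAAAD

Derivation:
Tracking allowed requests in the window:
  req#1 t=1ms: ALLOW
  req#2 t=1ms: ALLOW
  req#3 t=2ms: ALLOW
  req#4 t=4ms: ALLOW
  req#5 t=4ms: DENY
  req#6 t=4ms: DENY
  req#7 t=5ms: ALLOW
  req#8 t=6ms: ALLOW
  req#9 t=7ms: ALLOW
  req#10 t=8ms: ALLOW
  req#11 t=8ms: DENY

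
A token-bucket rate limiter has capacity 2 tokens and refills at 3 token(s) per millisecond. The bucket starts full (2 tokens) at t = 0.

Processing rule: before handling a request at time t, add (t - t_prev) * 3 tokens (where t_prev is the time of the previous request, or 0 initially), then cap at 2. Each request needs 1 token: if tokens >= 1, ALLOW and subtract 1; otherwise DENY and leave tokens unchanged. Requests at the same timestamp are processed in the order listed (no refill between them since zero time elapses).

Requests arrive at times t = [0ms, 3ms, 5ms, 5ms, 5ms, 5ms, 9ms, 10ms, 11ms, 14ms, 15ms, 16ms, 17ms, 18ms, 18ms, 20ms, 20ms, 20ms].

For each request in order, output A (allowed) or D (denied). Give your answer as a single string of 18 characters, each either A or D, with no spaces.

Answer: AAAADDAAAAAAAAAAAD

Derivation:
Simulating step by step:
  req#1 t=0ms: ALLOW
  req#2 t=3ms: ALLOW
  req#3 t=5ms: ALLOW
  req#4 t=5ms: ALLOW
  req#5 t=5ms: DENY
  req#6 t=5ms: DENY
  req#7 t=9ms: ALLOW
  req#8 t=10ms: ALLOW
  req#9 t=11ms: ALLOW
  req#10 t=14ms: ALLOW
  req#11 t=15ms: ALLOW
  req#12 t=16ms: ALLOW
  req#13 t=17ms: ALLOW
  req#14 t=18ms: ALLOW
  req#15 t=18ms: ALLOW
  req#16 t=20ms: ALLOW
  req#17 t=20ms: ALLOW
  req#18 t=20ms: DENY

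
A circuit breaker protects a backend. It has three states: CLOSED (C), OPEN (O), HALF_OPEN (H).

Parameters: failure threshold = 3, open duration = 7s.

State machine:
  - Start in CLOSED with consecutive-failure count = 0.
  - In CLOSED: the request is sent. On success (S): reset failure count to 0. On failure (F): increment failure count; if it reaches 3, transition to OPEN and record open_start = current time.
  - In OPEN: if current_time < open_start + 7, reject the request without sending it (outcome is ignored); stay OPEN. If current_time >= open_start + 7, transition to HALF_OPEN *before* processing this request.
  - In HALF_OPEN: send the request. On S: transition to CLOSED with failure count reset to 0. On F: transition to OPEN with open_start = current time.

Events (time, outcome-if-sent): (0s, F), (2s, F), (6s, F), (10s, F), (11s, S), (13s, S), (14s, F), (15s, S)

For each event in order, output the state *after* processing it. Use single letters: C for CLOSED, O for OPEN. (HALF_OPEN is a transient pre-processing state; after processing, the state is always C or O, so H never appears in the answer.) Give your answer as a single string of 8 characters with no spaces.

State after each event:
  event#1 t=0s outcome=F: state=CLOSED
  event#2 t=2s outcome=F: state=CLOSED
  event#3 t=6s outcome=F: state=OPEN
  event#4 t=10s outcome=F: state=OPEN
  event#5 t=11s outcome=S: state=OPEN
  event#6 t=13s outcome=S: state=CLOSED
  event#7 t=14s outcome=F: state=CLOSED
  event#8 t=15s outcome=S: state=CLOSED

Answer: CCOOOCCC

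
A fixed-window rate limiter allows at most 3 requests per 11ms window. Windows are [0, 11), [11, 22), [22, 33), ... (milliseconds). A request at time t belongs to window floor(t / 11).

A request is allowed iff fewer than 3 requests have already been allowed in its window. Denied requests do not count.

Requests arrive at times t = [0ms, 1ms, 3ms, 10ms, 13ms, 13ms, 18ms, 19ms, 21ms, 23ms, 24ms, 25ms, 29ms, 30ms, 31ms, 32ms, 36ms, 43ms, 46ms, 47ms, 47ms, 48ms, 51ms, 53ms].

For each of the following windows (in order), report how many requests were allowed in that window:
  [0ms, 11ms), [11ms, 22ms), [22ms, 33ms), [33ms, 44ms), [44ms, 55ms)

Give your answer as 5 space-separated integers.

Answer: 3 3 3 2 3

Derivation:
Processing requests:
  req#1 t=0ms (window 0): ALLOW
  req#2 t=1ms (window 0): ALLOW
  req#3 t=3ms (window 0): ALLOW
  req#4 t=10ms (window 0): DENY
  req#5 t=13ms (window 1): ALLOW
  req#6 t=13ms (window 1): ALLOW
  req#7 t=18ms (window 1): ALLOW
  req#8 t=19ms (window 1): DENY
  req#9 t=21ms (window 1): DENY
  req#10 t=23ms (window 2): ALLOW
  req#11 t=24ms (window 2): ALLOW
  req#12 t=25ms (window 2): ALLOW
  req#13 t=29ms (window 2): DENY
  req#14 t=30ms (window 2): DENY
  req#15 t=31ms (window 2): DENY
  req#16 t=32ms (window 2): DENY
  req#17 t=36ms (window 3): ALLOW
  req#18 t=43ms (window 3): ALLOW
  req#19 t=46ms (window 4): ALLOW
  req#20 t=47ms (window 4): ALLOW
  req#21 t=47ms (window 4): ALLOW
  req#22 t=48ms (window 4): DENY
  req#23 t=51ms (window 4): DENY
  req#24 t=53ms (window 4): DENY

Allowed counts by window: 3 3 3 2 3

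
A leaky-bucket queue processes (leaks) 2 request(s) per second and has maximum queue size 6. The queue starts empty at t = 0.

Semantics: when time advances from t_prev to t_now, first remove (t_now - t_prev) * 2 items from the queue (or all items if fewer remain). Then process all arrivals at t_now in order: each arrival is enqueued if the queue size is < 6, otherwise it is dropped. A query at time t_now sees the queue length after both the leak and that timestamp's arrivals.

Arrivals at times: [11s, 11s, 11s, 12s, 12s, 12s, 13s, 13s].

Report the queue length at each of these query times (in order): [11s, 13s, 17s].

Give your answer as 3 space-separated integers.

Answer: 3 4 0

Derivation:
Queue lengths at query times:
  query t=11s: backlog = 3
  query t=13s: backlog = 4
  query t=17s: backlog = 0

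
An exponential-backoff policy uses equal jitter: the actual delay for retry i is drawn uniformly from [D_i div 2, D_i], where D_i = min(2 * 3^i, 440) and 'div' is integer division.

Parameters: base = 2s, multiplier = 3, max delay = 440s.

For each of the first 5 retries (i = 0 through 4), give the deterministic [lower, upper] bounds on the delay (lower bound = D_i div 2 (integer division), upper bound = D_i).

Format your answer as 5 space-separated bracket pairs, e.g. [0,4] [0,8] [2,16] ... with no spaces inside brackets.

Answer: [1,2] [3,6] [9,18] [27,54] [81,162]

Derivation:
Computing bounds per retry:
  i=0: D_i=min(2*3^0,440)=2, bounds=[1,2]
  i=1: D_i=min(2*3^1,440)=6, bounds=[3,6]
  i=2: D_i=min(2*3^2,440)=18, bounds=[9,18]
  i=3: D_i=min(2*3^3,440)=54, bounds=[27,54]
  i=4: D_i=min(2*3^4,440)=162, bounds=[81,162]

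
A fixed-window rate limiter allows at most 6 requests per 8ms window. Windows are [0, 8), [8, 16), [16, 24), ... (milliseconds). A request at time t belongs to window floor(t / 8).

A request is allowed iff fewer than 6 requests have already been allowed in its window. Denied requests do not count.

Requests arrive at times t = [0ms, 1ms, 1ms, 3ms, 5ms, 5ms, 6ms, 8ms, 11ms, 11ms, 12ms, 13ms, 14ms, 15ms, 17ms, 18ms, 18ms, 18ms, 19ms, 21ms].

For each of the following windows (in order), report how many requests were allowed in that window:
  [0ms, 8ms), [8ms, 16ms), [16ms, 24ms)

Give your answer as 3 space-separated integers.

Answer: 6 6 6

Derivation:
Processing requests:
  req#1 t=0ms (window 0): ALLOW
  req#2 t=1ms (window 0): ALLOW
  req#3 t=1ms (window 0): ALLOW
  req#4 t=3ms (window 0): ALLOW
  req#5 t=5ms (window 0): ALLOW
  req#6 t=5ms (window 0): ALLOW
  req#7 t=6ms (window 0): DENY
  req#8 t=8ms (window 1): ALLOW
  req#9 t=11ms (window 1): ALLOW
  req#10 t=11ms (window 1): ALLOW
  req#11 t=12ms (window 1): ALLOW
  req#12 t=13ms (window 1): ALLOW
  req#13 t=14ms (window 1): ALLOW
  req#14 t=15ms (window 1): DENY
  req#15 t=17ms (window 2): ALLOW
  req#16 t=18ms (window 2): ALLOW
  req#17 t=18ms (window 2): ALLOW
  req#18 t=18ms (window 2): ALLOW
  req#19 t=19ms (window 2): ALLOW
  req#20 t=21ms (window 2): ALLOW

Allowed counts by window: 6 6 6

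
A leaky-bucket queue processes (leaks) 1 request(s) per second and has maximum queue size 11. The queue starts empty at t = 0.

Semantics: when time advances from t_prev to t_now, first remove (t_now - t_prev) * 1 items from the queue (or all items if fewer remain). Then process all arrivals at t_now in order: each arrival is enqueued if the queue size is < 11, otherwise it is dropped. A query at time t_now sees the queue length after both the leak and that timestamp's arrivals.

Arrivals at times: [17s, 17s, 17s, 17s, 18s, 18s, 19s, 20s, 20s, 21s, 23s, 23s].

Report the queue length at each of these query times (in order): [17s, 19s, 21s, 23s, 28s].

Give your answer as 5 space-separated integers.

Answer: 4 5 6 6 1

Derivation:
Queue lengths at query times:
  query t=17s: backlog = 4
  query t=19s: backlog = 5
  query t=21s: backlog = 6
  query t=23s: backlog = 6
  query t=28s: backlog = 1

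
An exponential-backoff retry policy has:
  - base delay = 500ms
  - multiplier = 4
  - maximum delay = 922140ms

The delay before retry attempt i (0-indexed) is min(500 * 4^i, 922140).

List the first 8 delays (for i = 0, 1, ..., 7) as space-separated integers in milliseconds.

Answer: 500 2000 8000 32000 128000 512000 922140 922140

Derivation:
Computing each delay:
  i=0: min(500*4^0, 922140) = 500
  i=1: min(500*4^1, 922140) = 2000
  i=2: min(500*4^2, 922140) = 8000
  i=3: min(500*4^3, 922140) = 32000
  i=4: min(500*4^4, 922140) = 128000
  i=5: min(500*4^5, 922140) = 512000
  i=6: min(500*4^6, 922140) = 922140
  i=7: min(500*4^7, 922140) = 922140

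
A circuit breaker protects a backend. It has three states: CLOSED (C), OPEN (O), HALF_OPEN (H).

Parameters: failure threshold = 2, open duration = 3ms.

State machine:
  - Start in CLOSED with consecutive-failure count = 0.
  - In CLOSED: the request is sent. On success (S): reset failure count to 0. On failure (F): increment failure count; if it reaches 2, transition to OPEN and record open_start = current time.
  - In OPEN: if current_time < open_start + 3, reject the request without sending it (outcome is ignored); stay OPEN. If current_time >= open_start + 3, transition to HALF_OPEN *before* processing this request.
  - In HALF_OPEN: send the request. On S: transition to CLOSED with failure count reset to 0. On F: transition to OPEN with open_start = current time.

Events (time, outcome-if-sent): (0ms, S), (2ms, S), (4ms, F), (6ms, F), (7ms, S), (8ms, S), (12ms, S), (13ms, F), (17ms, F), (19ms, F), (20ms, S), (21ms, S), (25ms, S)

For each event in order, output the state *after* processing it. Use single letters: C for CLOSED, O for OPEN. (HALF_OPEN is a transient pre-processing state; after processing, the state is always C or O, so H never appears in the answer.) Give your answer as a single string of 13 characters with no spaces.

Answer: CCCOOOCCOOCCC

Derivation:
State after each event:
  event#1 t=0ms outcome=S: state=CLOSED
  event#2 t=2ms outcome=S: state=CLOSED
  event#3 t=4ms outcome=F: state=CLOSED
  event#4 t=6ms outcome=F: state=OPEN
  event#5 t=7ms outcome=S: state=OPEN
  event#6 t=8ms outcome=S: state=OPEN
  event#7 t=12ms outcome=S: state=CLOSED
  event#8 t=13ms outcome=F: state=CLOSED
  event#9 t=17ms outcome=F: state=OPEN
  event#10 t=19ms outcome=F: state=OPEN
  event#11 t=20ms outcome=S: state=CLOSED
  event#12 t=21ms outcome=S: state=CLOSED
  event#13 t=25ms outcome=S: state=CLOSED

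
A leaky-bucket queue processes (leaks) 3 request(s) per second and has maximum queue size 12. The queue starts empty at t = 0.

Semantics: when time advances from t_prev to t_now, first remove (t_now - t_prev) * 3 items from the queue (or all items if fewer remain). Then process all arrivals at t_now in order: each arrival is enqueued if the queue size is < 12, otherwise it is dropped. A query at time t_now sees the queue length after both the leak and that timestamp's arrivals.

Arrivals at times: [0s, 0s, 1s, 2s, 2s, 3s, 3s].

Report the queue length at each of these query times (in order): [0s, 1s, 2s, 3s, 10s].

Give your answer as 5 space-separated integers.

Answer: 2 1 2 2 0

Derivation:
Queue lengths at query times:
  query t=0s: backlog = 2
  query t=1s: backlog = 1
  query t=2s: backlog = 2
  query t=3s: backlog = 2
  query t=10s: backlog = 0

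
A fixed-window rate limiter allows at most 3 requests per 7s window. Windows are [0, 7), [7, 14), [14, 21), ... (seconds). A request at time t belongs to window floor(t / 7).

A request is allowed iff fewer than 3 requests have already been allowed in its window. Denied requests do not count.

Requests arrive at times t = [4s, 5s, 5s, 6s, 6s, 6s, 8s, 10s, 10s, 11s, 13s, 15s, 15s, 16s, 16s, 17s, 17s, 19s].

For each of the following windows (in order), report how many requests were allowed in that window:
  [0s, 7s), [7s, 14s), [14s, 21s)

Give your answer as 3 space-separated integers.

Answer: 3 3 3

Derivation:
Processing requests:
  req#1 t=4s (window 0): ALLOW
  req#2 t=5s (window 0): ALLOW
  req#3 t=5s (window 0): ALLOW
  req#4 t=6s (window 0): DENY
  req#5 t=6s (window 0): DENY
  req#6 t=6s (window 0): DENY
  req#7 t=8s (window 1): ALLOW
  req#8 t=10s (window 1): ALLOW
  req#9 t=10s (window 1): ALLOW
  req#10 t=11s (window 1): DENY
  req#11 t=13s (window 1): DENY
  req#12 t=15s (window 2): ALLOW
  req#13 t=15s (window 2): ALLOW
  req#14 t=16s (window 2): ALLOW
  req#15 t=16s (window 2): DENY
  req#16 t=17s (window 2): DENY
  req#17 t=17s (window 2): DENY
  req#18 t=19s (window 2): DENY

Allowed counts by window: 3 3 3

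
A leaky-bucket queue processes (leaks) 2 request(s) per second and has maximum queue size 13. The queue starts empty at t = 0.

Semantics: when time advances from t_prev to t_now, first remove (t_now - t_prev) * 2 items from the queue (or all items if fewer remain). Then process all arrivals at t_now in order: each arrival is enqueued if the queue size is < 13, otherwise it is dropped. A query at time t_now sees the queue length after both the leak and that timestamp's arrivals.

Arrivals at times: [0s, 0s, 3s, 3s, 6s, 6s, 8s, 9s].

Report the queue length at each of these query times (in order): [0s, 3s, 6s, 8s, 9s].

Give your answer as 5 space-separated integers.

Answer: 2 2 2 1 1

Derivation:
Queue lengths at query times:
  query t=0s: backlog = 2
  query t=3s: backlog = 2
  query t=6s: backlog = 2
  query t=8s: backlog = 1
  query t=9s: backlog = 1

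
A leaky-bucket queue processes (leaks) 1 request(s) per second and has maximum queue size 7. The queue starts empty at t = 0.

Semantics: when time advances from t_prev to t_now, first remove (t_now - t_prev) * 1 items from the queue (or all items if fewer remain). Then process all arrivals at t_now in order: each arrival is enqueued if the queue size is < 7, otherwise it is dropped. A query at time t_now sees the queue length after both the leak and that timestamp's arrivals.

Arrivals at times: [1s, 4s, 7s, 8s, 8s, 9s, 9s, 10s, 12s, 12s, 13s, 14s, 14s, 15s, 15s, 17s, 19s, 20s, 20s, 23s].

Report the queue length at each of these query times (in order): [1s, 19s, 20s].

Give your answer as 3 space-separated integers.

Answer: 1 3 4

Derivation:
Queue lengths at query times:
  query t=1s: backlog = 1
  query t=19s: backlog = 3
  query t=20s: backlog = 4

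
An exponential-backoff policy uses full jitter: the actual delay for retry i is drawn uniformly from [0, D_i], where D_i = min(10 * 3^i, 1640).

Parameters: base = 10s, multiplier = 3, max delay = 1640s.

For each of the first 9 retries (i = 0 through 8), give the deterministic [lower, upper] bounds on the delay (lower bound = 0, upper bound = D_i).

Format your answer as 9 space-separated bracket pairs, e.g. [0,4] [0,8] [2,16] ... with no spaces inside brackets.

Answer: [0,10] [0,30] [0,90] [0,270] [0,810] [0,1640] [0,1640] [0,1640] [0,1640]

Derivation:
Computing bounds per retry:
  i=0: D_i=min(10*3^0,1640)=10, bounds=[0,10]
  i=1: D_i=min(10*3^1,1640)=30, bounds=[0,30]
  i=2: D_i=min(10*3^2,1640)=90, bounds=[0,90]
  i=3: D_i=min(10*3^3,1640)=270, bounds=[0,270]
  i=4: D_i=min(10*3^4,1640)=810, bounds=[0,810]
  i=5: D_i=min(10*3^5,1640)=1640, bounds=[0,1640]
  i=6: D_i=min(10*3^6,1640)=1640, bounds=[0,1640]
  i=7: D_i=min(10*3^7,1640)=1640, bounds=[0,1640]
  i=8: D_i=min(10*3^8,1640)=1640, bounds=[0,1640]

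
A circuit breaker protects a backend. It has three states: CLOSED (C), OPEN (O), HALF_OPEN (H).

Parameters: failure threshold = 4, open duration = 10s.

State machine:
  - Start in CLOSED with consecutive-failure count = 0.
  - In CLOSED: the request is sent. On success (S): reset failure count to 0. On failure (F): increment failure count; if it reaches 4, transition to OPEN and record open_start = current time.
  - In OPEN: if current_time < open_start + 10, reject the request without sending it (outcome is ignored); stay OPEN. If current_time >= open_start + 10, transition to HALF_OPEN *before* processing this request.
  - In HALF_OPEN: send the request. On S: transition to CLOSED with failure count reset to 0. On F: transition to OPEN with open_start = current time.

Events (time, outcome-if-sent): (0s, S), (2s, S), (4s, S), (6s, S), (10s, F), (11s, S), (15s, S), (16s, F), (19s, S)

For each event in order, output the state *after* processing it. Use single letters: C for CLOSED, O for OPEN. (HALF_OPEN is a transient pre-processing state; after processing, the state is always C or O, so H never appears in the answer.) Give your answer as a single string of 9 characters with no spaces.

Answer: CCCCCCCCC

Derivation:
State after each event:
  event#1 t=0s outcome=S: state=CLOSED
  event#2 t=2s outcome=S: state=CLOSED
  event#3 t=4s outcome=S: state=CLOSED
  event#4 t=6s outcome=S: state=CLOSED
  event#5 t=10s outcome=F: state=CLOSED
  event#6 t=11s outcome=S: state=CLOSED
  event#7 t=15s outcome=S: state=CLOSED
  event#8 t=16s outcome=F: state=CLOSED
  event#9 t=19s outcome=S: state=CLOSED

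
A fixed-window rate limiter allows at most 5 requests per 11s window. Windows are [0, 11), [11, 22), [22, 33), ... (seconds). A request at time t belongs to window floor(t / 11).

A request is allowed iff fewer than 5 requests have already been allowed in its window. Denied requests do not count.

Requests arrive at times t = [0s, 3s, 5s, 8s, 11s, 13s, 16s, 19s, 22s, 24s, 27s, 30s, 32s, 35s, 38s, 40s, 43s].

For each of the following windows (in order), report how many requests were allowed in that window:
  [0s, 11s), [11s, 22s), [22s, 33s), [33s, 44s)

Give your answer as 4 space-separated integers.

Answer: 4 4 5 4

Derivation:
Processing requests:
  req#1 t=0s (window 0): ALLOW
  req#2 t=3s (window 0): ALLOW
  req#3 t=5s (window 0): ALLOW
  req#4 t=8s (window 0): ALLOW
  req#5 t=11s (window 1): ALLOW
  req#6 t=13s (window 1): ALLOW
  req#7 t=16s (window 1): ALLOW
  req#8 t=19s (window 1): ALLOW
  req#9 t=22s (window 2): ALLOW
  req#10 t=24s (window 2): ALLOW
  req#11 t=27s (window 2): ALLOW
  req#12 t=30s (window 2): ALLOW
  req#13 t=32s (window 2): ALLOW
  req#14 t=35s (window 3): ALLOW
  req#15 t=38s (window 3): ALLOW
  req#16 t=40s (window 3): ALLOW
  req#17 t=43s (window 3): ALLOW

Allowed counts by window: 4 4 5 4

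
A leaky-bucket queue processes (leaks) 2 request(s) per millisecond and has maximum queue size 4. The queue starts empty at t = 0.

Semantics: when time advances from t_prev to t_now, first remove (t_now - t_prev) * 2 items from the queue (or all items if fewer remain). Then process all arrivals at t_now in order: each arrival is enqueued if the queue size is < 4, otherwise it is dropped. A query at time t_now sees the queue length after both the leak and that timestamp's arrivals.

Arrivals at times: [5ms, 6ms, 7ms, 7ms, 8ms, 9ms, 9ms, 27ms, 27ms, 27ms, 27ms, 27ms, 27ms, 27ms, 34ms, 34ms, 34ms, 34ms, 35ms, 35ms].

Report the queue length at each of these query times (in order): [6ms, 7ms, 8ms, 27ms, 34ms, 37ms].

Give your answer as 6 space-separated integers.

Answer: 1 2 1 4 4 0

Derivation:
Queue lengths at query times:
  query t=6ms: backlog = 1
  query t=7ms: backlog = 2
  query t=8ms: backlog = 1
  query t=27ms: backlog = 4
  query t=34ms: backlog = 4
  query t=37ms: backlog = 0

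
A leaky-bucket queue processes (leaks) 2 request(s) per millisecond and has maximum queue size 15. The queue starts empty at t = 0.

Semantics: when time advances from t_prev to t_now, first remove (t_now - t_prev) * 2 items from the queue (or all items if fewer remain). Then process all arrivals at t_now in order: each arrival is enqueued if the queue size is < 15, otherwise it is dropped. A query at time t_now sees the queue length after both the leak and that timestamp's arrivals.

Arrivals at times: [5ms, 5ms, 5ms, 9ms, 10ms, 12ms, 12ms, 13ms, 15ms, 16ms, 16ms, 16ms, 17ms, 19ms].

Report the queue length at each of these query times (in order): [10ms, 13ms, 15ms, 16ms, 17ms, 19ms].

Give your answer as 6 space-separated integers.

Answer: 1 1 1 3 2 1

Derivation:
Queue lengths at query times:
  query t=10ms: backlog = 1
  query t=13ms: backlog = 1
  query t=15ms: backlog = 1
  query t=16ms: backlog = 3
  query t=17ms: backlog = 2
  query t=19ms: backlog = 1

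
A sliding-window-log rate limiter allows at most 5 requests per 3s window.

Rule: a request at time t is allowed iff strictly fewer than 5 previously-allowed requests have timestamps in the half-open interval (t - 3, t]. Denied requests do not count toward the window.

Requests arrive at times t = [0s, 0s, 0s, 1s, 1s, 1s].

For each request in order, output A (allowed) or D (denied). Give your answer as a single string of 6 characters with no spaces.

Tracking allowed requests in the window:
  req#1 t=0s: ALLOW
  req#2 t=0s: ALLOW
  req#3 t=0s: ALLOW
  req#4 t=1s: ALLOW
  req#5 t=1s: ALLOW
  req#6 t=1s: DENY

Answer: AAAAAD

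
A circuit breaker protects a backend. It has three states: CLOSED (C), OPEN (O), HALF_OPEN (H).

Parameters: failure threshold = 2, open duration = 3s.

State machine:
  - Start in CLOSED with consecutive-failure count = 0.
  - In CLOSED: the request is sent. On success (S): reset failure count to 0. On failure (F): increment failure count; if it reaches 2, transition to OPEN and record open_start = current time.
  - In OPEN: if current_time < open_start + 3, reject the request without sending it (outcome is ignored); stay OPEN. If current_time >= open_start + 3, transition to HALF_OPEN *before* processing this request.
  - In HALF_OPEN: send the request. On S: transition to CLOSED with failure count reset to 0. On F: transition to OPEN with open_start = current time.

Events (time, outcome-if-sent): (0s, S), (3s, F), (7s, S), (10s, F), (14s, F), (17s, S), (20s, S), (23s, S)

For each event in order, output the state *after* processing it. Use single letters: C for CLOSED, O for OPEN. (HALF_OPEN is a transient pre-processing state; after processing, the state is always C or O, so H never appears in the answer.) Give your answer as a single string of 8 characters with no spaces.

Answer: CCCCOCCC

Derivation:
State after each event:
  event#1 t=0s outcome=S: state=CLOSED
  event#2 t=3s outcome=F: state=CLOSED
  event#3 t=7s outcome=S: state=CLOSED
  event#4 t=10s outcome=F: state=CLOSED
  event#5 t=14s outcome=F: state=OPEN
  event#6 t=17s outcome=S: state=CLOSED
  event#7 t=20s outcome=S: state=CLOSED
  event#8 t=23s outcome=S: state=CLOSED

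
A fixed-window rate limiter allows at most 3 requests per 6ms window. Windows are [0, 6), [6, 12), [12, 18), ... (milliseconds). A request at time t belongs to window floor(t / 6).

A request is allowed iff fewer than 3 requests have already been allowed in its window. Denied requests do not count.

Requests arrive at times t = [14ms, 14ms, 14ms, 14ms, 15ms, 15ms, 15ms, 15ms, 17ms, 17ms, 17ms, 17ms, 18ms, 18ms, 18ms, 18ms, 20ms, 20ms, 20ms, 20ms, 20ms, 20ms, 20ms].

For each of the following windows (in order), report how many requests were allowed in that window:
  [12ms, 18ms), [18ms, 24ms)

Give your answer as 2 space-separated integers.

Answer: 3 3

Derivation:
Processing requests:
  req#1 t=14ms (window 2): ALLOW
  req#2 t=14ms (window 2): ALLOW
  req#3 t=14ms (window 2): ALLOW
  req#4 t=14ms (window 2): DENY
  req#5 t=15ms (window 2): DENY
  req#6 t=15ms (window 2): DENY
  req#7 t=15ms (window 2): DENY
  req#8 t=15ms (window 2): DENY
  req#9 t=17ms (window 2): DENY
  req#10 t=17ms (window 2): DENY
  req#11 t=17ms (window 2): DENY
  req#12 t=17ms (window 2): DENY
  req#13 t=18ms (window 3): ALLOW
  req#14 t=18ms (window 3): ALLOW
  req#15 t=18ms (window 3): ALLOW
  req#16 t=18ms (window 3): DENY
  req#17 t=20ms (window 3): DENY
  req#18 t=20ms (window 3): DENY
  req#19 t=20ms (window 3): DENY
  req#20 t=20ms (window 3): DENY
  req#21 t=20ms (window 3): DENY
  req#22 t=20ms (window 3): DENY
  req#23 t=20ms (window 3): DENY

Allowed counts by window: 3 3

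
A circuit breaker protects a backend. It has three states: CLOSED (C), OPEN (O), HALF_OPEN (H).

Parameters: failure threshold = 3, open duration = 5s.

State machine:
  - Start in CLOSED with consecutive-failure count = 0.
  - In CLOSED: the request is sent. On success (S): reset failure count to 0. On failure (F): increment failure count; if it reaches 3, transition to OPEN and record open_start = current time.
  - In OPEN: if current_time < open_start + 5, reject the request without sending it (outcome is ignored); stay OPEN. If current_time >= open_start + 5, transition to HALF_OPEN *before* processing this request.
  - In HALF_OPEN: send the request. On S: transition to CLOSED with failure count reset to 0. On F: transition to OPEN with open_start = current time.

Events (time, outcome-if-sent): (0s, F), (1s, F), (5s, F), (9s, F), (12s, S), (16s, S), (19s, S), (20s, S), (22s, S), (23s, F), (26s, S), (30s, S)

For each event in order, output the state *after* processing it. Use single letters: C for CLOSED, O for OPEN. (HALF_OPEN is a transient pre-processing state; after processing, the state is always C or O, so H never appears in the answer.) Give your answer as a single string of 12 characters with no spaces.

Answer: CCOOCCCCCCCC

Derivation:
State after each event:
  event#1 t=0s outcome=F: state=CLOSED
  event#2 t=1s outcome=F: state=CLOSED
  event#3 t=5s outcome=F: state=OPEN
  event#4 t=9s outcome=F: state=OPEN
  event#5 t=12s outcome=S: state=CLOSED
  event#6 t=16s outcome=S: state=CLOSED
  event#7 t=19s outcome=S: state=CLOSED
  event#8 t=20s outcome=S: state=CLOSED
  event#9 t=22s outcome=S: state=CLOSED
  event#10 t=23s outcome=F: state=CLOSED
  event#11 t=26s outcome=S: state=CLOSED
  event#12 t=30s outcome=S: state=CLOSED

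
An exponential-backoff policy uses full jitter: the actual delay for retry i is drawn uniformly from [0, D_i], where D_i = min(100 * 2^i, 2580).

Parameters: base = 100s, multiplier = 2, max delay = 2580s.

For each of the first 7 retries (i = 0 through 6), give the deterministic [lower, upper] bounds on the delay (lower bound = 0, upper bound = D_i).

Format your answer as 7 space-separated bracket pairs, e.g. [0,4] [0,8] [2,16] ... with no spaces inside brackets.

Computing bounds per retry:
  i=0: D_i=min(100*2^0,2580)=100, bounds=[0,100]
  i=1: D_i=min(100*2^1,2580)=200, bounds=[0,200]
  i=2: D_i=min(100*2^2,2580)=400, bounds=[0,400]
  i=3: D_i=min(100*2^3,2580)=800, bounds=[0,800]
  i=4: D_i=min(100*2^4,2580)=1600, bounds=[0,1600]
  i=5: D_i=min(100*2^5,2580)=2580, bounds=[0,2580]
  i=6: D_i=min(100*2^6,2580)=2580, bounds=[0,2580]

Answer: [0,100] [0,200] [0,400] [0,800] [0,1600] [0,2580] [0,2580]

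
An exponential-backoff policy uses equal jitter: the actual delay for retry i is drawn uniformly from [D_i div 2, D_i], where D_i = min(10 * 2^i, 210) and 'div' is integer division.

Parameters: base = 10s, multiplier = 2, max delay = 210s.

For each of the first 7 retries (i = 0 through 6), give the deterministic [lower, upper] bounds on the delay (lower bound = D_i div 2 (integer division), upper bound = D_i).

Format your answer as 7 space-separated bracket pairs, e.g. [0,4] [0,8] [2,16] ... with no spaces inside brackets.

Computing bounds per retry:
  i=0: D_i=min(10*2^0,210)=10, bounds=[5,10]
  i=1: D_i=min(10*2^1,210)=20, bounds=[10,20]
  i=2: D_i=min(10*2^2,210)=40, bounds=[20,40]
  i=3: D_i=min(10*2^3,210)=80, bounds=[40,80]
  i=4: D_i=min(10*2^4,210)=160, bounds=[80,160]
  i=5: D_i=min(10*2^5,210)=210, bounds=[105,210]
  i=6: D_i=min(10*2^6,210)=210, bounds=[105,210]

Answer: [5,10] [10,20] [20,40] [40,80] [80,160] [105,210] [105,210]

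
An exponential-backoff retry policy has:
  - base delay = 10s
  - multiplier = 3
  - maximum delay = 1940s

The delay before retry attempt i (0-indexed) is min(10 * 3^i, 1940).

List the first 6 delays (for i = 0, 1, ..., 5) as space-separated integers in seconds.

Computing each delay:
  i=0: min(10*3^0, 1940) = 10
  i=1: min(10*3^1, 1940) = 30
  i=2: min(10*3^2, 1940) = 90
  i=3: min(10*3^3, 1940) = 270
  i=4: min(10*3^4, 1940) = 810
  i=5: min(10*3^5, 1940) = 1940

Answer: 10 30 90 270 810 1940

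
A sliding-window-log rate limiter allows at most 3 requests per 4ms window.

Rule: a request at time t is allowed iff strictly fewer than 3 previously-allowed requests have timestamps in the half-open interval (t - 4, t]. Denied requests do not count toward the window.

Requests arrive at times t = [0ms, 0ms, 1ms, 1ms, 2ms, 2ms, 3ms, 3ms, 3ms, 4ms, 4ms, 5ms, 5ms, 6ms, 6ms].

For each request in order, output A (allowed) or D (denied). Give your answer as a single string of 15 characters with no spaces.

Tracking allowed requests in the window:
  req#1 t=0ms: ALLOW
  req#2 t=0ms: ALLOW
  req#3 t=1ms: ALLOW
  req#4 t=1ms: DENY
  req#5 t=2ms: DENY
  req#6 t=2ms: DENY
  req#7 t=3ms: DENY
  req#8 t=3ms: DENY
  req#9 t=3ms: DENY
  req#10 t=4ms: ALLOW
  req#11 t=4ms: ALLOW
  req#12 t=5ms: ALLOW
  req#13 t=5ms: DENY
  req#14 t=6ms: DENY
  req#15 t=6ms: DENY

Answer: AAADDDDDDAAADDD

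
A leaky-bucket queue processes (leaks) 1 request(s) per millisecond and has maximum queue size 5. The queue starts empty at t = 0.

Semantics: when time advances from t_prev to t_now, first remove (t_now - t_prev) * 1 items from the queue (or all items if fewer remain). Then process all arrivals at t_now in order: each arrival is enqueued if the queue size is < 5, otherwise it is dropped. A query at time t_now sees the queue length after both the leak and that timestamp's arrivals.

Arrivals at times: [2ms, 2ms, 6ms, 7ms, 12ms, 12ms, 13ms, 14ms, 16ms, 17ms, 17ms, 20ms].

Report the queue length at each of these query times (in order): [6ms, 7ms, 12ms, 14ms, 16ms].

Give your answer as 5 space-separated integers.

Queue lengths at query times:
  query t=6ms: backlog = 1
  query t=7ms: backlog = 1
  query t=12ms: backlog = 2
  query t=14ms: backlog = 2
  query t=16ms: backlog = 1

Answer: 1 1 2 2 1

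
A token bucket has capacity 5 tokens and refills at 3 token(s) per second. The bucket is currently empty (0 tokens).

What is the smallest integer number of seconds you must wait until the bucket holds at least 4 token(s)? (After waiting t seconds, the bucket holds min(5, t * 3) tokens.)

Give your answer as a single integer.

Need t * 3 >= 4, so t >= 4/3.
Smallest integer t = ceil(4/3) = 2.

Answer: 2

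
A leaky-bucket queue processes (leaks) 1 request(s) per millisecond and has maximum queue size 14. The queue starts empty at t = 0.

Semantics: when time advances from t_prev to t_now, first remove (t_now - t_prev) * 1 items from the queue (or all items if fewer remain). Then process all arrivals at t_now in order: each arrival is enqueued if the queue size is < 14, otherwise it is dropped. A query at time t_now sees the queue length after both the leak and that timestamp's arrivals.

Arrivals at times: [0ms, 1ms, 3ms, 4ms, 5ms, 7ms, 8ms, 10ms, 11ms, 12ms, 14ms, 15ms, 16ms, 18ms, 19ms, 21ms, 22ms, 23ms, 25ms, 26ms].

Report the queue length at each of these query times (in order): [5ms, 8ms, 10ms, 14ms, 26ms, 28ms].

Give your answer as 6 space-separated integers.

Queue lengths at query times:
  query t=5ms: backlog = 1
  query t=8ms: backlog = 1
  query t=10ms: backlog = 1
  query t=14ms: backlog = 1
  query t=26ms: backlog = 1
  query t=28ms: backlog = 0

Answer: 1 1 1 1 1 0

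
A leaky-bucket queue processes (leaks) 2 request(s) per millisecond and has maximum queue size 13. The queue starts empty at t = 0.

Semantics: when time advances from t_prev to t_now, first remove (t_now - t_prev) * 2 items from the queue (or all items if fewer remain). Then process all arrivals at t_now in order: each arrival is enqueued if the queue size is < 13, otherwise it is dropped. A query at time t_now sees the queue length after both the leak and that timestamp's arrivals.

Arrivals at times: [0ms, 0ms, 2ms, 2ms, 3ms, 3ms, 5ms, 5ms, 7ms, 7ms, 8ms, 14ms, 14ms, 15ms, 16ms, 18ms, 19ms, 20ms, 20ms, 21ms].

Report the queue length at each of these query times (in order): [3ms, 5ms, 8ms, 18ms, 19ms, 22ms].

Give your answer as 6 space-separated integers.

Queue lengths at query times:
  query t=3ms: backlog = 2
  query t=5ms: backlog = 2
  query t=8ms: backlog = 1
  query t=18ms: backlog = 1
  query t=19ms: backlog = 1
  query t=22ms: backlog = 0

Answer: 2 2 1 1 1 0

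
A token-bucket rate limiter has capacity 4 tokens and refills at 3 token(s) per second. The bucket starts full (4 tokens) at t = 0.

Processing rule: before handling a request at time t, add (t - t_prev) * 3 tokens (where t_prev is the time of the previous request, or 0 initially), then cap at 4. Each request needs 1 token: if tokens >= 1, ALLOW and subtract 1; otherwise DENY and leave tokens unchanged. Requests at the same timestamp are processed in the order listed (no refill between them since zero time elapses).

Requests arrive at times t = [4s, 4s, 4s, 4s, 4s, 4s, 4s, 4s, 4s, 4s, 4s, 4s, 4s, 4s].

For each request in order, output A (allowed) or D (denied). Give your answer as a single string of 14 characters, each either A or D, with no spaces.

Simulating step by step:
  req#1 t=4s: ALLOW
  req#2 t=4s: ALLOW
  req#3 t=4s: ALLOW
  req#4 t=4s: ALLOW
  req#5 t=4s: DENY
  req#6 t=4s: DENY
  req#7 t=4s: DENY
  req#8 t=4s: DENY
  req#9 t=4s: DENY
  req#10 t=4s: DENY
  req#11 t=4s: DENY
  req#12 t=4s: DENY
  req#13 t=4s: DENY
  req#14 t=4s: DENY

Answer: AAAADDDDDDDDDD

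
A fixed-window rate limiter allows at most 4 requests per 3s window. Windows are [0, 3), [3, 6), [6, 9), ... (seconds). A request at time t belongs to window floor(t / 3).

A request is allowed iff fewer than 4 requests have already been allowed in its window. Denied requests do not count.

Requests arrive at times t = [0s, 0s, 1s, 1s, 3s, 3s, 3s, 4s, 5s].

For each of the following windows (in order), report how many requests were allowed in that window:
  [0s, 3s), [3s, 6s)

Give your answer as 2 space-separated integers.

Answer: 4 4

Derivation:
Processing requests:
  req#1 t=0s (window 0): ALLOW
  req#2 t=0s (window 0): ALLOW
  req#3 t=1s (window 0): ALLOW
  req#4 t=1s (window 0): ALLOW
  req#5 t=3s (window 1): ALLOW
  req#6 t=3s (window 1): ALLOW
  req#7 t=3s (window 1): ALLOW
  req#8 t=4s (window 1): ALLOW
  req#9 t=5s (window 1): DENY

Allowed counts by window: 4 4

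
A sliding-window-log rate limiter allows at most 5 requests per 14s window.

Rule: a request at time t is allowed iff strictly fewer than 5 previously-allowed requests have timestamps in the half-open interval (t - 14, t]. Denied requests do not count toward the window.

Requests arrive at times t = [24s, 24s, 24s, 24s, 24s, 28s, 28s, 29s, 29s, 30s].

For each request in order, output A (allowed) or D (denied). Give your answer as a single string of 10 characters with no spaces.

Answer: AAAAADDDDD

Derivation:
Tracking allowed requests in the window:
  req#1 t=24s: ALLOW
  req#2 t=24s: ALLOW
  req#3 t=24s: ALLOW
  req#4 t=24s: ALLOW
  req#5 t=24s: ALLOW
  req#6 t=28s: DENY
  req#7 t=28s: DENY
  req#8 t=29s: DENY
  req#9 t=29s: DENY
  req#10 t=30s: DENY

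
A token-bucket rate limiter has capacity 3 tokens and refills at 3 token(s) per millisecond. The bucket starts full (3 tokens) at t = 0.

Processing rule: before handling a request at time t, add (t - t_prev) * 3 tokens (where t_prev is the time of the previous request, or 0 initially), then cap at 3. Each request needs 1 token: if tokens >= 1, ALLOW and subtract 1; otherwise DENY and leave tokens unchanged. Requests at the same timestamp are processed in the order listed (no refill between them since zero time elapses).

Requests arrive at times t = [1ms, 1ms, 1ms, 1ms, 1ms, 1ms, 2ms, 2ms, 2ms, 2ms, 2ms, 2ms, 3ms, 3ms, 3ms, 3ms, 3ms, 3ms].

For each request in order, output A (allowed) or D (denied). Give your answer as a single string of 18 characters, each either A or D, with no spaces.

Simulating step by step:
  req#1 t=1ms: ALLOW
  req#2 t=1ms: ALLOW
  req#3 t=1ms: ALLOW
  req#4 t=1ms: DENY
  req#5 t=1ms: DENY
  req#6 t=1ms: DENY
  req#7 t=2ms: ALLOW
  req#8 t=2ms: ALLOW
  req#9 t=2ms: ALLOW
  req#10 t=2ms: DENY
  req#11 t=2ms: DENY
  req#12 t=2ms: DENY
  req#13 t=3ms: ALLOW
  req#14 t=3ms: ALLOW
  req#15 t=3ms: ALLOW
  req#16 t=3ms: DENY
  req#17 t=3ms: DENY
  req#18 t=3ms: DENY

Answer: AAADDDAAADDDAAADDD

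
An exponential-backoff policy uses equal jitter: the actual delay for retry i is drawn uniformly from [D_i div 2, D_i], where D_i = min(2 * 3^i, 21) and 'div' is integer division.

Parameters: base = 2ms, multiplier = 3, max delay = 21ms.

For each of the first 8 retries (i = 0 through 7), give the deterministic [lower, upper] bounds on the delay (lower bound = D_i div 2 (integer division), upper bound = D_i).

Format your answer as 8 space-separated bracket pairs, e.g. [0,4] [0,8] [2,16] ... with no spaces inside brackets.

Computing bounds per retry:
  i=0: D_i=min(2*3^0,21)=2, bounds=[1,2]
  i=1: D_i=min(2*3^1,21)=6, bounds=[3,6]
  i=2: D_i=min(2*3^2,21)=18, bounds=[9,18]
  i=3: D_i=min(2*3^3,21)=21, bounds=[10,21]
  i=4: D_i=min(2*3^4,21)=21, bounds=[10,21]
  i=5: D_i=min(2*3^5,21)=21, bounds=[10,21]
  i=6: D_i=min(2*3^6,21)=21, bounds=[10,21]
  i=7: D_i=min(2*3^7,21)=21, bounds=[10,21]

Answer: [1,2] [3,6] [9,18] [10,21] [10,21] [10,21] [10,21] [10,21]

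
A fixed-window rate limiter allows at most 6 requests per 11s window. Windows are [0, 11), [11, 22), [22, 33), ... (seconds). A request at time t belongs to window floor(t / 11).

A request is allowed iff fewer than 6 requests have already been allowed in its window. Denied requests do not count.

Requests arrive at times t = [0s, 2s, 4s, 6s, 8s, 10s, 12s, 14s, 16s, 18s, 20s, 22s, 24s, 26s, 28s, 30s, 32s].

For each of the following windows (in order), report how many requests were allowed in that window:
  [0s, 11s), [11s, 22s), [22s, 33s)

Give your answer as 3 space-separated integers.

Processing requests:
  req#1 t=0s (window 0): ALLOW
  req#2 t=2s (window 0): ALLOW
  req#3 t=4s (window 0): ALLOW
  req#4 t=6s (window 0): ALLOW
  req#5 t=8s (window 0): ALLOW
  req#6 t=10s (window 0): ALLOW
  req#7 t=12s (window 1): ALLOW
  req#8 t=14s (window 1): ALLOW
  req#9 t=16s (window 1): ALLOW
  req#10 t=18s (window 1): ALLOW
  req#11 t=20s (window 1): ALLOW
  req#12 t=22s (window 2): ALLOW
  req#13 t=24s (window 2): ALLOW
  req#14 t=26s (window 2): ALLOW
  req#15 t=28s (window 2): ALLOW
  req#16 t=30s (window 2): ALLOW
  req#17 t=32s (window 2): ALLOW

Allowed counts by window: 6 5 6

Answer: 6 5 6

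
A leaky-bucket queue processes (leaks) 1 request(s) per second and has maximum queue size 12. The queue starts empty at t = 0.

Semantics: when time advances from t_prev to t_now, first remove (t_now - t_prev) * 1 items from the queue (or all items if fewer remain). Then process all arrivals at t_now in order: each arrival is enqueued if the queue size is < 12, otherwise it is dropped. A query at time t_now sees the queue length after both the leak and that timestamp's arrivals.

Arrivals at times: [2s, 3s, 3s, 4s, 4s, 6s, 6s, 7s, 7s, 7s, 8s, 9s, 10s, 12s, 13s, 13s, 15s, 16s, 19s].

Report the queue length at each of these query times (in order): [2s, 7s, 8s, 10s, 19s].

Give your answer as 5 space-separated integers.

Answer: 1 5 5 5 2

Derivation:
Queue lengths at query times:
  query t=2s: backlog = 1
  query t=7s: backlog = 5
  query t=8s: backlog = 5
  query t=10s: backlog = 5
  query t=19s: backlog = 2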